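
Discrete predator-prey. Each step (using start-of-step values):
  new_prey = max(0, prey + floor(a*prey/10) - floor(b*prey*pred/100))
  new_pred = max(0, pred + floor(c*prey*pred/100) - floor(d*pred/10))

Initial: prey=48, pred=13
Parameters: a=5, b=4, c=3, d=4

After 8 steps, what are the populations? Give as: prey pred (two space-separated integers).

Answer: 0 6

Derivation:
Step 1: prey: 48+24-24=48; pred: 13+18-5=26
Step 2: prey: 48+24-49=23; pred: 26+37-10=53
Step 3: prey: 23+11-48=0; pred: 53+36-21=68
Step 4: prey: 0+0-0=0; pred: 68+0-27=41
Step 5: prey: 0+0-0=0; pred: 41+0-16=25
Step 6: prey: 0+0-0=0; pred: 25+0-10=15
Step 7: prey: 0+0-0=0; pred: 15+0-6=9
Step 8: prey: 0+0-0=0; pred: 9+0-3=6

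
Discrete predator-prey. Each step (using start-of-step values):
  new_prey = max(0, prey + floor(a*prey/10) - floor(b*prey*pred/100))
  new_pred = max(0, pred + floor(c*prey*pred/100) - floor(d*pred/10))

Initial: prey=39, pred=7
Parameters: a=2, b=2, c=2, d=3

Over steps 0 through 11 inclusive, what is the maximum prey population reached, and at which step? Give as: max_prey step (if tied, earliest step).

Step 1: prey: 39+7-5=41; pred: 7+5-2=10
Step 2: prey: 41+8-8=41; pred: 10+8-3=15
Step 3: prey: 41+8-12=37; pred: 15+12-4=23
Step 4: prey: 37+7-17=27; pred: 23+17-6=34
Step 5: prey: 27+5-18=14; pred: 34+18-10=42
Step 6: prey: 14+2-11=5; pred: 42+11-12=41
Step 7: prey: 5+1-4=2; pred: 41+4-12=33
Step 8: prey: 2+0-1=1; pred: 33+1-9=25
Step 9: prey: 1+0-0=1; pred: 25+0-7=18
Step 10: prey: 1+0-0=1; pred: 18+0-5=13
Step 11: prey: 1+0-0=1; pred: 13+0-3=10
Max prey = 41 at step 1

Answer: 41 1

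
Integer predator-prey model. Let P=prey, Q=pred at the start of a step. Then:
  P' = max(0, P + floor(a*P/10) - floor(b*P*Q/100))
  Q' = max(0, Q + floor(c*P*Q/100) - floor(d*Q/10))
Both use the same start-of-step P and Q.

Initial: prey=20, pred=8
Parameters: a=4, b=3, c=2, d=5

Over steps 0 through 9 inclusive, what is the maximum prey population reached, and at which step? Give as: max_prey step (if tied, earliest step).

Answer: 51 6

Derivation:
Step 1: prey: 20+8-4=24; pred: 8+3-4=7
Step 2: prey: 24+9-5=28; pred: 7+3-3=7
Step 3: prey: 28+11-5=34; pred: 7+3-3=7
Step 4: prey: 34+13-7=40; pred: 7+4-3=8
Step 5: prey: 40+16-9=47; pred: 8+6-4=10
Step 6: prey: 47+18-14=51; pred: 10+9-5=14
Step 7: prey: 51+20-21=50; pred: 14+14-7=21
Step 8: prey: 50+20-31=39; pred: 21+21-10=32
Step 9: prey: 39+15-37=17; pred: 32+24-16=40
Max prey = 51 at step 6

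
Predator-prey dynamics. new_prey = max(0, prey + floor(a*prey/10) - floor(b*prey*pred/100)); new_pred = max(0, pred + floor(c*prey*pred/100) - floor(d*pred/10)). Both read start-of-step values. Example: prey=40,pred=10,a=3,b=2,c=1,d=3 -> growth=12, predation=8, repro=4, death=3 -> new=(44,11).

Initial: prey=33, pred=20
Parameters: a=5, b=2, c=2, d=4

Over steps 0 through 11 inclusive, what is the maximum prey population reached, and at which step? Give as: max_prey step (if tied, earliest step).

Answer: 36 1

Derivation:
Step 1: prey: 33+16-13=36; pred: 20+13-8=25
Step 2: prey: 36+18-18=36; pred: 25+18-10=33
Step 3: prey: 36+18-23=31; pred: 33+23-13=43
Step 4: prey: 31+15-26=20; pred: 43+26-17=52
Step 5: prey: 20+10-20=10; pred: 52+20-20=52
Step 6: prey: 10+5-10=5; pred: 52+10-20=42
Step 7: prey: 5+2-4=3; pred: 42+4-16=30
Step 8: prey: 3+1-1=3; pred: 30+1-12=19
Step 9: prey: 3+1-1=3; pred: 19+1-7=13
Step 10: prey: 3+1-0=4; pred: 13+0-5=8
Step 11: prey: 4+2-0=6; pred: 8+0-3=5
Max prey = 36 at step 1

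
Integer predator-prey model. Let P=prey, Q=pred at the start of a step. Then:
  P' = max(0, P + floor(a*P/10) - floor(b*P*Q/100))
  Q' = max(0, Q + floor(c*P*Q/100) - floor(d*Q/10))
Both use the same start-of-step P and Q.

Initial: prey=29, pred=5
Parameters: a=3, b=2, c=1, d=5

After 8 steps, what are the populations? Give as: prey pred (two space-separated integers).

Step 1: prey: 29+8-2=35; pred: 5+1-2=4
Step 2: prey: 35+10-2=43; pred: 4+1-2=3
Step 3: prey: 43+12-2=53; pred: 3+1-1=3
Step 4: prey: 53+15-3=65; pred: 3+1-1=3
Step 5: prey: 65+19-3=81; pred: 3+1-1=3
Step 6: prey: 81+24-4=101; pred: 3+2-1=4
Step 7: prey: 101+30-8=123; pred: 4+4-2=6
Step 8: prey: 123+36-14=145; pred: 6+7-3=10

Answer: 145 10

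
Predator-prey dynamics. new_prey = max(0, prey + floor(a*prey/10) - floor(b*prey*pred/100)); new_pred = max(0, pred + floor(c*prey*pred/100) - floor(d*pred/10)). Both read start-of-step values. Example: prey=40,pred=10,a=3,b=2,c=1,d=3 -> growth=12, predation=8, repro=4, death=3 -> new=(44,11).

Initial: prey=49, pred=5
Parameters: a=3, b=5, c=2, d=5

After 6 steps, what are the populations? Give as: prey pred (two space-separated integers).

Answer: 2 11

Derivation:
Step 1: prey: 49+14-12=51; pred: 5+4-2=7
Step 2: prey: 51+15-17=49; pred: 7+7-3=11
Step 3: prey: 49+14-26=37; pred: 11+10-5=16
Step 4: prey: 37+11-29=19; pred: 16+11-8=19
Step 5: prey: 19+5-18=6; pred: 19+7-9=17
Step 6: prey: 6+1-5=2; pred: 17+2-8=11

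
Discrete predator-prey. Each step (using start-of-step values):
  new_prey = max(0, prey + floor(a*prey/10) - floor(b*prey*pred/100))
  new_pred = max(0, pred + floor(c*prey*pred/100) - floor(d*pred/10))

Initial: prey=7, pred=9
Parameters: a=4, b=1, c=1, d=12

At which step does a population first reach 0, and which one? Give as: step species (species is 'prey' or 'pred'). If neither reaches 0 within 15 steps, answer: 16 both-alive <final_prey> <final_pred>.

Answer: 1 pred

Derivation:
Step 1: prey: 7+2-0=9; pred: 9+0-10=0
First extinction: pred at step 1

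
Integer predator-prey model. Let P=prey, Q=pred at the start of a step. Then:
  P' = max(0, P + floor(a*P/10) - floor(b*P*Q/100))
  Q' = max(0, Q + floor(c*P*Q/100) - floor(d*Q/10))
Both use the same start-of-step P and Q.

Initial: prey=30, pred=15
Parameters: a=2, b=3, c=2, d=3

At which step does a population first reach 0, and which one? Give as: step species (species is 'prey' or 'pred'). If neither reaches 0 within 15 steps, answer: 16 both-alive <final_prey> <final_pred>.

Answer: 16 both-alive 2 3

Derivation:
Step 1: prey: 30+6-13=23; pred: 15+9-4=20
Step 2: prey: 23+4-13=14; pred: 20+9-6=23
Step 3: prey: 14+2-9=7; pred: 23+6-6=23
Step 4: prey: 7+1-4=4; pred: 23+3-6=20
Step 5: prey: 4+0-2=2; pred: 20+1-6=15
Step 6: prey: 2+0-0=2; pred: 15+0-4=11
Step 7: prey: 2+0-0=2; pred: 11+0-3=8
Step 8: prey: 2+0-0=2; pred: 8+0-2=6
Step 9: prey: 2+0-0=2; pred: 6+0-1=5
Step 10: prey: 2+0-0=2; pred: 5+0-1=4
Step 11: prey: 2+0-0=2; pred: 4+0-1=3
Step 12: prey: 2+0-0=2; pred: 3+0-0=3
Steps 13-15: state stable at prey=2, pred=3 (no change)
No extinction within 15 steps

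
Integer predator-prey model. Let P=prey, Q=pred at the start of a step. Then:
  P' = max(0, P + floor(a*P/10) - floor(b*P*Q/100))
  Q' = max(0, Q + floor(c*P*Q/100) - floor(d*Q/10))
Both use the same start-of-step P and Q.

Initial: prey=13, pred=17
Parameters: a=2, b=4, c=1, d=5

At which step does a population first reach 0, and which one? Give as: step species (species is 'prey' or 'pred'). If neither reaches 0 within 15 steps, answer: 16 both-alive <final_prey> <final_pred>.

Answer: 16 both-alive 30 1

Derivation:
Step 1: prey: 13+2-8=7; pred: 17+2-8=11
Step 2: prey: 7+1-3=5; pred: 11+0-5=6
Step 3: prey: 5+1-1=5; pred: 6+0-3=3
Step 4: prey: 5+1-0=6; pred: 3+0-1=2
Step 5: prey: 6+1-0=7; pred: 2+0-1=1
Step 6: prey: 7+1-0=8; pred: 1+0-0=1
Step 7: prey: 8+1-0=9; pred: 1+0-0=1
Step 8: prey: 9+1-0=10; pred: 1+0-0=1
Step 9: prey: 10+2-0=12; pred: 1+0-0=1
Step 10: prey: 12+2-0=14; pred: 1+0-0=1
Step 11: prey: 14+2-0=16; pred: 1+0-0=1
Step 12: prey: 16+3-0=19; pred: 1+0-0=1
Step 13: prey: 19+3-0=22; pred: 1+0-0=1
Step 14: prey: 22+4-0=26; pred: 1+0-0=1
Step 15: prey: 26+5-1=30; pred: 1+0-0=1
No extinction within 15 steps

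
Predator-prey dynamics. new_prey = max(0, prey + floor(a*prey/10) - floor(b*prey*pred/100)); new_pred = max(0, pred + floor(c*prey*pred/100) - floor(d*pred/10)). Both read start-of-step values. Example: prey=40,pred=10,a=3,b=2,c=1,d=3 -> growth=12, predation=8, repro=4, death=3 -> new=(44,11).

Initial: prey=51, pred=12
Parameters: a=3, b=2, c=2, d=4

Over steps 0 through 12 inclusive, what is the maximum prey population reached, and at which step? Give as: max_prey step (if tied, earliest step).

Answer: 54 1

Derivation:
Step 1: prey: 51+15-12=54; pred: 12+12-4=20
Step 2: prey: 54+16-21=49; pred: 20+21-8=33
Step 3: prey: 49+14-32=31; pred: 33+32-13=52
Step 4: prey: 31+9-32=8; pred: 52+32-20=64
Step 5: prey: 8+2-10=0; pred: 64+10-25=49
Step 6: prey: 0+0-0=0; pred: 49+0-19=30
Step 7: prey: 0+0-0=0; pred: 30+0-12=18
Step 8: prey: 0+0-0=0; pred: 18+0-7=11
Step 9: prey: 0+0-0=0; pred: 11+0-4=7
Step 10: prey: 0+0-0=0; pred: 7+0-2=5
Step 11: prey: 0+0-0=0; pred: 5+0-2=3
Step 12: prey: 0+0-0=0; pred: 3+0-1=2
Max prey = 54 at step 1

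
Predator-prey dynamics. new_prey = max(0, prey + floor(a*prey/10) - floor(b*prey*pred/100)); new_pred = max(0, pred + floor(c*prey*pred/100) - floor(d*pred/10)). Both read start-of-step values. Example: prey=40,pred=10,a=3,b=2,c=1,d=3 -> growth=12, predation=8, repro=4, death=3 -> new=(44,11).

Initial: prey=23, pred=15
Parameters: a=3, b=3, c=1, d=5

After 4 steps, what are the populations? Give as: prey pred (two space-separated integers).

Answer: 22 3

Derivation:
Step 1: prey: 23+6-10=19; pred: 15+3-7=11
Step 2: prey: 19+5-6=18; pred: 11+2-5=8
Step 3: prey: 18+5-4=19; pred: 8+1-4=5
Step 4: prey: 19+5-2=22; pred: 5+0-2=3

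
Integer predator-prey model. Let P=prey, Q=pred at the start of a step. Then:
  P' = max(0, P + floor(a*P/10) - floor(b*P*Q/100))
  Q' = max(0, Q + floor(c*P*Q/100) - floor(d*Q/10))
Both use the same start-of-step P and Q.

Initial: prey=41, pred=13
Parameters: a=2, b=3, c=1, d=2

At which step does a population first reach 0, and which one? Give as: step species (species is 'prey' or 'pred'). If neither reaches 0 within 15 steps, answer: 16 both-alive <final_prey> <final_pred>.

Step 1: prey: 41+8-15=34; pred: 13+5-2=16
Step 2: prey: 34+6-16=24; pred: 16+5-3=18
Step 3: prey: 24+4-12=16; pred: 18+4-3=19
Step 4: prey: 16+3-9=10; pred: 19+3-3=19
Step 5: prey: 10+2-5=7; pred: 19+1-3=17
Step 6: prey: 7+1-3=5; pred: 17+1-3=15
Step 7: prey: 5+1-2=4; pred: 15+0-3=12
Step 8: prey: 4+0-1=3; pred: 12+0-2=10
Step 9: prey: 3+0-0=3; pred: 10+0-2=8
Step 10: prey: 3+0-0=3; pred: 8+0-1=7
Step 11: prey: 3+0-0=3; pred: 7+0-1=6
Step 12: prey: 3+0-0=3; pred: 6+0-1=5
Step 13: prey: 3+0-0=3; pred: 5+0-1=4
Step 14: prey: 3+0-0=3; pred: 4+0-0=4
Steps 15-15: state stable at prey=3, pred=4 (no change)
No extinction within 15 steps

Answer: 16 both-alive 3 4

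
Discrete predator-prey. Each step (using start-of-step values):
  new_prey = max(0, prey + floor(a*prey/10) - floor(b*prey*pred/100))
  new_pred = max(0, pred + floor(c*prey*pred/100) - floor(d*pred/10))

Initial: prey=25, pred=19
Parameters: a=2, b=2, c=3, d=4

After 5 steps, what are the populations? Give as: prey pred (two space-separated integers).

Answer: 2 21

Derivation:
Step 1: prey: 25+5-9=21; pred: 19+14-7=26
Step 2: prey: 21+4-10=15; pred: 26+16-10=32
Step 3: prey: 15+3-9=9; pred: 32+14-12=34
Step 4: prey: 9+1-6=4; pred: 34+9-13=30
Step 5: prey: 4+0-2=2; pred: 30+3-12=21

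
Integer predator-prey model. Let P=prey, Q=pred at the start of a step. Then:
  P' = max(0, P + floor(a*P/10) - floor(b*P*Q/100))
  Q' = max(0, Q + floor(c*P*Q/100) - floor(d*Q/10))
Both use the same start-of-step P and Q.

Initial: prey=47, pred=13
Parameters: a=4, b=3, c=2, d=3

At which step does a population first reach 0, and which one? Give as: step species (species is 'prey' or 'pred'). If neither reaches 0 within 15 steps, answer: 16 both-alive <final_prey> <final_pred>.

Step 1: prey: 47+18-18=47; pred: 13+12-3=22
Step 2: prey: 47+18-31=34; pred: 22+20-6=36
Step 3: prey: 34+13-36=11; pred: 36+24-10=50
Step 4: prey: 11+4-16=0; pred: 50+11-15=46
First extinction: prey at step 4

Answer: 4 prey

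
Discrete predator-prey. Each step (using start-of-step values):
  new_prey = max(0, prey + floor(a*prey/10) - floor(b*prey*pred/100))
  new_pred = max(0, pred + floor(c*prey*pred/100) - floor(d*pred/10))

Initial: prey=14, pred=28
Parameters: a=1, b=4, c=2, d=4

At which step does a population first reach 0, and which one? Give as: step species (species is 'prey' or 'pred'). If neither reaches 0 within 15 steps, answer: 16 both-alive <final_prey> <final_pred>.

Step 1: prey: 14+1-15=0; pred: 28+7-11=24
First extinction: prey at step 1

Answer: 1 prey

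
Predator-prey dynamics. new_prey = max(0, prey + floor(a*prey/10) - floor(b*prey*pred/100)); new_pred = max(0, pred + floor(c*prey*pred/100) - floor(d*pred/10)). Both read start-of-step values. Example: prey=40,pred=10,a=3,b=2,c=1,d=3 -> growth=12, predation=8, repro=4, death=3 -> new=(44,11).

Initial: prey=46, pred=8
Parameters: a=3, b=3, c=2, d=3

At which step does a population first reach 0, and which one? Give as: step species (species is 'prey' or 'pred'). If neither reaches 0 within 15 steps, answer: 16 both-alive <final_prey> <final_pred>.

Answer: 5 prey

Derivation:
Step 1: prey: 46+13-11=48; pred: 8+7-2=13
Step 2: prey: 48+14-18=44; pred: 13+12-3=22
Step 3: prey: 44+13-29=28; pred: 22+19-6=35
Step 4: prey: 28+8-29=7; pred: 35+19-10=44
Step 5: prey: 7+2-9=0; pred: 44+6-13=37
First extinction: prey at step 5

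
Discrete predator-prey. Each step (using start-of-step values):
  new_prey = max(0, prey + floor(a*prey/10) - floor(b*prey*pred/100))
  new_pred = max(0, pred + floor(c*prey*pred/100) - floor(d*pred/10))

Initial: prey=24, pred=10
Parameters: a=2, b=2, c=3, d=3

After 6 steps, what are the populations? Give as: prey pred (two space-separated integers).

Step 1: prey: 24+4-4=24; pred: 10+7-3=14
Step 2: prey: 24+4-6=22; pred: 14+10-4=20
Step 3: prey: 22+4-8=18; pred: 20+13-6=27
Step 4: prey: 18+3-9=12; pred: 27+14-8=33
Step 5: prey: 12+2-7=7; pred: 33+11-9=35
Step 6: prey: 7+1-4=4; pred: 35+7-10=32

Answer: 4 32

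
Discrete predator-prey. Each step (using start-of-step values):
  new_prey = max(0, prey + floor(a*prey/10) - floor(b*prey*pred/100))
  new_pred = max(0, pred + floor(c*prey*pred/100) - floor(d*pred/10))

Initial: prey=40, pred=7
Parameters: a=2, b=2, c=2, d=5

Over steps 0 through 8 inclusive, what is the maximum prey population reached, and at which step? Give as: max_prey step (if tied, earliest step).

Answer: 44 2

Derivation:
Step 1: prey: 40+8-5=43; pred: 7+5-3=9
Step 2: prey: 43+8-7=44; pred: 9+7-4=12
Step 3: prey: 44+8-10=42; pred: 12+10-6=16
Step 4: prey: 42+8-13=37; pred: 16+13-8=21
Step 5: prey: 37+7-15=29; pred: 21+15-10=26
Step 6: prey: 29+5-15=19; pred: 26+15-13=28
Step 7: prey: 19+3-10=12; pred: 28+10-14=24
Step 8: prey: 12+2-5=9; pred: 24+5-12=17
Max prey = 44 at step 2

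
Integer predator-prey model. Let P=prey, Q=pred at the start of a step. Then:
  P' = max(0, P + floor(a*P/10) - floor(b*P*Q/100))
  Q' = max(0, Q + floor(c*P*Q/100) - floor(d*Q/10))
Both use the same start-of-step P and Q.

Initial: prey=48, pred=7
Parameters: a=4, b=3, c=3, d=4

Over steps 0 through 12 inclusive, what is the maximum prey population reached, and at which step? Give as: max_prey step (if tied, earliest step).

Answer: 57 1

Derivation:
Step 1: prey: 48+19-10=57; pred: 7+10-2=15
Step 2: prey: 57+22-25=54; pred: 15+25-6=34
Step 3: prey: 54+21-55=20; pred: 34+55-13=76
Step 4: prey: 20+8-45=0; pred: 76+45-30=91
Step 5: prey: 0+0-0=0; pred: 91+0-36=55
Step 6: prey: 0+0-0=0; pred: 55+0-22=33
Step 7: prey: 0+0-0=0; pred: 33+0-13=20
Step 8: prey: 0+0-0=0; pred: 20+0-8=12
Step 9: prey: 0+0-0=0; pred: 12+0-4=8
Step 10: prey: 0+0-0=0; pred: 8+0-3=5
Step 11: prey: 0+0-0=0; pred: 5+0-2=3
Step 12: prey: 0+0-0=0; pred: 3+0-1=2
Max prey = 57 at step 1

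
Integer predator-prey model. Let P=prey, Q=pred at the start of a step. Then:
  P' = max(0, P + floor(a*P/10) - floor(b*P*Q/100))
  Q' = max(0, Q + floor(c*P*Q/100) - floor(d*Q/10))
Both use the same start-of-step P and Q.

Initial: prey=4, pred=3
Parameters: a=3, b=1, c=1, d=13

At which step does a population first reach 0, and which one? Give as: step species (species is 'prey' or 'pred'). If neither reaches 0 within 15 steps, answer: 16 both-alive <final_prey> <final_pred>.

Step 1: prey: 4+1-0=5; pred: 3+0-3=0
First extinction: pred at step 1

Answer: 1 pred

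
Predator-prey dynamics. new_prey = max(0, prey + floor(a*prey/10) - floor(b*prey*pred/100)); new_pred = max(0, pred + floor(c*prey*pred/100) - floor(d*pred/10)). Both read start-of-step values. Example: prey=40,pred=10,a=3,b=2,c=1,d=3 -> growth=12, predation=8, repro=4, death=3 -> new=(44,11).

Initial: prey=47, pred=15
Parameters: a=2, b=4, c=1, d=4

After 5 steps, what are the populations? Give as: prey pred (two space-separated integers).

Answer: 8 5

Derivation:
Step 1: prey: 47+9-28=28; pred: 15+7-6=16
Step 2: prey: 28+5-17=16; pred: 16+4-6=14
Step 3: prey: 16+3-8=11; pred: 14+2-5=11
Step 4: prey: 11+2-4=9; pred: 11+1-4=8
Step 5: prey: 9+1-2=8; pred: 8+0-3=5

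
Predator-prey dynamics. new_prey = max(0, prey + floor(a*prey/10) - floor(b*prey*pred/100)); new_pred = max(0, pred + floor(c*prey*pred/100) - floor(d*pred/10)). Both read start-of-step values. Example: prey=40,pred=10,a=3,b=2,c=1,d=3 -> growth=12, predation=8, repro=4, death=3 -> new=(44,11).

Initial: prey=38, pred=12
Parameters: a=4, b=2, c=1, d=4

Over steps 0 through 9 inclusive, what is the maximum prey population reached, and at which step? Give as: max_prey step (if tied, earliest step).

Answer: 69 5

Derivation:
Step 1: prey: 38+15-9=44; pred: 12+4-4=12
Step 2: prey: 44+17-10=51; pred: 12+5-4=13
Step 3: prey: 51+20-13=58; pred: 13+6-5=14
Step 4: prey: 58+23-16=65; pred: 14+8-5=17
Step 5: prey: 65+26-22=69; pred: 17+11-6=22
Step 6: prey: 69+27-30=66; pred: 22+15-8=29
Step 7: prey: 66+26-38=54; pred: 29+19-11=37
Step 8: prey: 54+21-39=36; pred: 37+19-14=42
Step 9: prey: 36+14-30=20; pred: 42+15-16=41
Max prey = 69 at step 5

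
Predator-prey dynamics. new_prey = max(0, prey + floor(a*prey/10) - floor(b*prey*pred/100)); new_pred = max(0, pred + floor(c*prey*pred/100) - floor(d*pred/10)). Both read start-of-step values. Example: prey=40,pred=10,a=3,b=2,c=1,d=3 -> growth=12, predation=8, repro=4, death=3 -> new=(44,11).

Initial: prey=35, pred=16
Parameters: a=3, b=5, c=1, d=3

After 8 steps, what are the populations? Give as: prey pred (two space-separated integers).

Step 1: prey: 35+10-28=17; pred: 16+5-4=17
Step 2: prey: 17+5-14=8; pred: 17+2-5=14
Step 3: prey: 8+2-5=5; pred: 14+1-4=11
Step 4: prey: 5+1-2=4; pred: 11+0-3=8
Step 5: prey: 4+1-1=4; pred: 8+0-2=6
Step 6: prey: 4+1-1=4; pred: 6+0-1=5
Step 7: prey: 4+1-1=4; pred: 5+0-1=4
Step 8: prey: 4+1-0=5; pred: 4+0-1=3

Answer: 5 3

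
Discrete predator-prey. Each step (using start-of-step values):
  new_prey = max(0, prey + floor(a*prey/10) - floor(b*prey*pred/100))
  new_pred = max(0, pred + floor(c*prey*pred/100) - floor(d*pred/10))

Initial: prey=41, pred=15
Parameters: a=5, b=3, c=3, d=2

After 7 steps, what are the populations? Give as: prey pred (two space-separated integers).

Answer: 0 42

Derivation:
Step 1: prey: 41+20-18=43; pred: 15+18-3=30
Step 2: prey: 43+21-38=26; pred: 30+38-6=62
Step 3: prey: 26+13-48=0; pred: 62+48-12=98
Step 4: prey: 0+0-0=0; pred: 98+0-19=79
Step 5: prey: 0+0-0=0; pred: 79+0-15=64
Step 6: prey: 0+0-0=0; pred: 64+0-12=52
Step 7: prey: 0+0-0=0; pred: 52+0-10=42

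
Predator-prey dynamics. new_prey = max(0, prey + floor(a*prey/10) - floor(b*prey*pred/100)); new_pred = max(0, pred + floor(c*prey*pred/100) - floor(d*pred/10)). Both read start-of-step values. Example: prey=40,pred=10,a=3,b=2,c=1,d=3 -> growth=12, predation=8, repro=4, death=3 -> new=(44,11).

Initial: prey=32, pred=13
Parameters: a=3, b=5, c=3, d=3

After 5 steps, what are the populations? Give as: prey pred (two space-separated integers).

Answer: 0 12

Derivation:
Step 1: prey: 32+9-20=21; pred: 13+12-3=22
Step 2: prey: 21+6-23=4; pred: 22+13-6=29
Step 3: prey: 4+1-5=0; pred: 29+3-8=24
Step 4: prey: 0+0-0=0; pred: 24+0-7=17
Step 5: prey: 0+0-0=0; pred: 17+0-5=12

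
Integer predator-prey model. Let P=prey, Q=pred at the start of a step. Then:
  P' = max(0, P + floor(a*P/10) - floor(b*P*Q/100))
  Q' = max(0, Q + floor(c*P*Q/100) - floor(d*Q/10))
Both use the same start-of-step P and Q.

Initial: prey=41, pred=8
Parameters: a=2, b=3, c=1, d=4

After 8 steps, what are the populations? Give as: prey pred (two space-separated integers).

Step 1: prey: 41+8-9=40; pred: 8+3-3=8
Step 2: prey: 40+8-9=39; pred: 8+3-3=8
Step 3: prey: 39+7-9=37; pred: 8+3-3=8
Step 4: prey: 37+7-8=36; pred: 8+2-3=7
Step 5: prey: 36+7-7=36; pred: 7+2-2=7
Step 6: prey: 36+7-7=36; pred: 7+2-2=7
Step 7: prey: 36+7-7=36; pred: 7+2-2=7
Step 8: prey: 36+7-7=36; pred: 7+2-2=7

Answer: 36 7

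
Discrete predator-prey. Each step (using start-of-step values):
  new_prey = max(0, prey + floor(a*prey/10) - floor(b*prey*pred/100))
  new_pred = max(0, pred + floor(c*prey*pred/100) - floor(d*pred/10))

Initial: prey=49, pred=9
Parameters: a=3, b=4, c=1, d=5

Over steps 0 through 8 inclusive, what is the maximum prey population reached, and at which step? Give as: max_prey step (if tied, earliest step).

Step 1: prey: 49+14-17=46; pred: 9+4-4=9
Step 2: prey: 46+13-16=43; pred: 9+4-4=9
Step 3: prey: 43+12-15=40; pred: 9+3-4=8
Step 4: prey: 40+12-12=40; pred: 8+3-4=7
Step 5: prey: 40+12-11=41; pred: 7+2-3=6
Step 6: prey: 41+12-9=44; pred: 6+2-3=5
Step 7: prey: 44+13-8=49; pred: 5+2-2=5
Step 8: prey: 49+14-9=54; pred: 5+2-2=5
Max prey = 54 at step 8

Answer: 54 8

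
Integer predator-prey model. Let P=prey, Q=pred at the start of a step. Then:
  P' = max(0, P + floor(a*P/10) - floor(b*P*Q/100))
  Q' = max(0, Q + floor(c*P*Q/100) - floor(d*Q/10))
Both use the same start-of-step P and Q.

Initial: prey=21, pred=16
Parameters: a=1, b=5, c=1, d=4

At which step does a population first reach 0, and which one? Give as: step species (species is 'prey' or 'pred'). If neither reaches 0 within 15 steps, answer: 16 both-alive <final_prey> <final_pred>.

Answer: 16 both-alive 2 2

Derivation:
Step 1: prey: 21+2-16=7; pred: 16+3-6=13
Step 2: prey: 7+0-4=3; pred: 13+0-5=8
Step 3: prey: 3+0-1=2; pred: 8+0-3=5
Step 4: prey: 2+0-0=2; pred: 5+0-2=3
Step 5: prey: 2+0-0=2; pred: 3+0-1=2
Step 6: prey: 2+0-0=2; pred: 2+0-0=2
Steps 7-15: state stable at prey=2, pred=2 (no change)
No extinction within 15 steps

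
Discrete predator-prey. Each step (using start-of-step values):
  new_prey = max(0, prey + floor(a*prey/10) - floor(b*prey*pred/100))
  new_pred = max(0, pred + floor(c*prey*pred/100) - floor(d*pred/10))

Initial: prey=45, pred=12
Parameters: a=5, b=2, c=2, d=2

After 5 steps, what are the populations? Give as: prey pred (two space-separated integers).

Answer: 0 109

Derivation:
Step 1: prey: 45+22-10=57; pred: 12+10-2=20
Step 2: prey: 57+28-22=63; pred: 20+22-4=38
Step 3: prey: 63+31-47=47; pred: 38+47-7=78
Step 4: prey: 47+23-73=0; pred: 78+73-15=136
Step 5: prey: 0+0-0=0; pred: 136+0-27=109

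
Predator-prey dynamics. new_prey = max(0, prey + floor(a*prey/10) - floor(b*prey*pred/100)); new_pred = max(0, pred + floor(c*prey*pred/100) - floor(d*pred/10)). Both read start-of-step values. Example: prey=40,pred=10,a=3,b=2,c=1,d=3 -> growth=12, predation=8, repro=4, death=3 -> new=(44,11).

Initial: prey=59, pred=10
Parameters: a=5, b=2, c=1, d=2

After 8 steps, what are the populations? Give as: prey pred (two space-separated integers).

Answer: 0 64

Derivation:
Step 1: prey: 59+29-11=77; pred: 10+5-2=13
Step 2: prey: 77+38-20=95; pred: 13+10-2=21
Step 3: prey: 95+47-39=103; pred: 21+19-4=36
Step 4: prey: 103+51-74=80; pred: 36+37-7=66
Step 5: prey: 80+40-105=15; pred: 66+52-13=105
Step 6: prey: 15+7-31=0; pred: 105+15-21=99
Step 7: prey: 0+0-0=0; pred: 99+0-19=80
Step 8: prey: 0+0-0=0; pred: 80+0-16=64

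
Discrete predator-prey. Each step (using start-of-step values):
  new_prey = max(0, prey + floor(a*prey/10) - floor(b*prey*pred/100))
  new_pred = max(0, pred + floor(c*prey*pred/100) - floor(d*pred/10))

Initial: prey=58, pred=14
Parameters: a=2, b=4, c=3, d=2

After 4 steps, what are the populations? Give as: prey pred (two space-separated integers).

Answer: 0 44

Derivation:
Step 1: prey: 58+11-32=37; pred: 14+24-2=36
Step 2: prey: 37+7-53=0; pred: 36+39-7=68
Step 3: prey: 0+0-0=0; pred: 68+0-13=55
Step 4: prey: 0+0-0=0; pred: 55+0-11=44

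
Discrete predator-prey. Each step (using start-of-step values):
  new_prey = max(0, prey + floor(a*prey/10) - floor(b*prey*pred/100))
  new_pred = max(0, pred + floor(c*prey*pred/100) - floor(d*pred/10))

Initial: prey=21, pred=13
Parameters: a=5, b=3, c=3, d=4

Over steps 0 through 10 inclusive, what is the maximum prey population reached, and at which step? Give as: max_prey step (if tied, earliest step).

Step 1: prey: 21+10-8=23; pred: 13+8-5=16
Step 2: prey: 23+11-11=23; pred: 16+11-6=21
Step 3: prey: 23+11-14=20; pred: 21+14-8=27
Step 4: prey: 20+10-16=14; pred: 27+16-10=33
Step 5: prey: 14+7-13=8; pred: 33+13-13=33
Step 6: prey: 8+4-7=5; pred: 33+7-13=27
Step 7: prey: 5+2-4=3; pred: 27+4-10=21
Step 8: prey: 3+1-1=3; pred: 21+1-8=14
Step 9: prey: 3+1-1=3; pred: 14+1-5=10
Step 10: prey: 3+1-0=4; pred: 10+0-4=6
Max prey = 23 at step 1

Answer: 23 1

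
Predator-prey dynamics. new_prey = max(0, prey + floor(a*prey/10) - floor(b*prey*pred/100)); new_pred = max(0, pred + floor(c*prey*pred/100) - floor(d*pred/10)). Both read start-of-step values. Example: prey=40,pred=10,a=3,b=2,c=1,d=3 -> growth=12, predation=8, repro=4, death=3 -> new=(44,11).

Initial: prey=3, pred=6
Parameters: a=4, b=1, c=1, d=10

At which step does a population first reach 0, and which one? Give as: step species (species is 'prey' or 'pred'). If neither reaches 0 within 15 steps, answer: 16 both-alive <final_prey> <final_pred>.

Step 1: prey: 3+1-0=4; pred: 6+0-6=0
First extinction: pred at step 1

Answer: 1 pred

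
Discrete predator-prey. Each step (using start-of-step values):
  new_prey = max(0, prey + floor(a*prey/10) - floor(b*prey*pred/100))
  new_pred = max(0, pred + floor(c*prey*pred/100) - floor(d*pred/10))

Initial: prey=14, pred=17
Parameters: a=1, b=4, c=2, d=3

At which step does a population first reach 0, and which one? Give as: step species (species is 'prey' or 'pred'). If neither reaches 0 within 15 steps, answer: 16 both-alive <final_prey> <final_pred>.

Answer: 16 both-alive 2 3

Derivation:
Step 1: prey: 14+1-9=6; pred: 17+4-5=16
Step 2: prey: 6+0-3=3; pred: 16+1-4=13
Step 3: prey: 3+0-1=2; pred: 13+0-3=10
Step 4: prey: 2+0-0=2; pred: 10+0-3=7
Step 5: prey: 2+0-0=2; pred: 7+0-2=5
Step 6: prey: 2+0-0=2; pred: 5+0-1=4
Step 7: prey: 2+0-0=2; pred: 4+0-1=3
Step 8: prey: 2+0-0=2; pred: 3+0-0=3
Steps 9-15: state stable at prey=2, pred=3 (no change)
No extinction within 15 steps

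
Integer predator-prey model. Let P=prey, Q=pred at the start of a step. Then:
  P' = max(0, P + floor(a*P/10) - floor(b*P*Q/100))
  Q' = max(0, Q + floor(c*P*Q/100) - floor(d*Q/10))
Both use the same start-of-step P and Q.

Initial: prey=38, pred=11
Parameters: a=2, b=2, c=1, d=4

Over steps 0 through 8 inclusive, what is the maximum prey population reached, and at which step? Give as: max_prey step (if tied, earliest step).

Answer: 39 7

Derivation:
Step 1: prey: 38+7-8=37; pred: 11+4-4=11
Step 2: prey: 37+7-8=36; pred: 11+4-4=11
Step 3: prey: 36+7-7=36; pred: 11+3-4=10
Step 4: prey: 36+7-7=36; pred: 10+3-4=9
Step 5: prey: 36+7-6=37; pred: 9+3-3=9
Step 6: prey: 37+7-6=38; pred: 9+3-3=9
Step 7: prey: 38+7-6=39; pred: 9+3-3=9
Step 8: prey: 39+7-7=39; pred: 9+3-3=9
Max prey = 39 at step 7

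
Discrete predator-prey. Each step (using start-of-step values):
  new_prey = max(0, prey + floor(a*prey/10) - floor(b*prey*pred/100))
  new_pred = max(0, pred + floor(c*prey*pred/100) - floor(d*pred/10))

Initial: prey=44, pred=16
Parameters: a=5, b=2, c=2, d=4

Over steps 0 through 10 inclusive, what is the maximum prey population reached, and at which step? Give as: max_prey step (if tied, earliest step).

Answer: 54 2

Derivation:
Step 1: prey: 44+22-14=52; pred: 16+14-6=24
Step 2: prey: 52+26-24=54; pred: 24+24-9=39
Step 3: prey: 54+27-42=39; pred: 39+42-15=66
Step 4: prey: 39+19-51=7; pred: 66+51-26=91
Step 5: prey: 7+3-12=0; pred: 91+12-36=67
Step 6: prey: 0+0-0=0; pred: 67+0-26=41
Step 7: prey: 0+0-0=0; pred: 41+0-16=25
Step 8: prey: 0+0-0=0; pred: 25+0-10=15
Step 9: prey: 0+0-0=0; pred: 15+0-6=9
Step 10: prey: 0+0-0=0; pred: 9+0-3=6
Max prey = 54 at step 2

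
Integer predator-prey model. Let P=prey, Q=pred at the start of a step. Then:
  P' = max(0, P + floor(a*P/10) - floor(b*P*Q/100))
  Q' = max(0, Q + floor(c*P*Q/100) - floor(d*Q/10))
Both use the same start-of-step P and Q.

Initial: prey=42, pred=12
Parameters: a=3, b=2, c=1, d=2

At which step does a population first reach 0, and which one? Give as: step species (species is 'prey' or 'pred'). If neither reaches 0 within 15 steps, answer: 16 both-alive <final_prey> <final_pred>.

Answer: 16 both-alive 5 8

Derivation:
Step 1: prey: 42+12-10=44; pred: 12+5-2=15
Step 2: prey: 44+13-13=44; pred: 15+6-3=18
Step 3: prey: 44+13-15=42; pred: 18+7-3=22
Step 4: prey: 42+12-18=36; pred: 22+9-4=27
Step 5: prey: 36+10-19=27; pred: 27+9-5=31
Step 6: prey: 27+8-16=19; pred: 31+8-6=33
Step 7: prey: 19+5-12=12; pred: 33+6-6=33
Step 8: prey: 12+3-7=8; pred: 33+3-6=30
Step 9: prey: 8+2-4=6; pred: 30+2-6=26
Step 10: prey: 6+1-3=4; pred: 26+1-5=22
Step 11: prey: 4+1-1=4; pred: 22+0-4=18
Step 12: prey: 4+1-1=4; pred: 18+0-3=15
Step 13: prey: 4+1-1=4; pred: 15+0-3=12
Step 14: prey: 4+1-0=5; pred: 12+0-2=10
Step 15: prey: 5+1-1=5; pred: 10+0-2=8
No extinction within 15 steps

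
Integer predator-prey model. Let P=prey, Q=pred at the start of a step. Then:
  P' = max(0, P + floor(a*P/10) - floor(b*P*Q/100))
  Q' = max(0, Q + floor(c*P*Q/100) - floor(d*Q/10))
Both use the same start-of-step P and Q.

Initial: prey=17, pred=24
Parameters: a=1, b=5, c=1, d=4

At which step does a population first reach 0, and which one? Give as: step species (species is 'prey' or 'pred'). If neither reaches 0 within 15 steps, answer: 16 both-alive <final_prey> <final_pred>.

Step 1: prey: 17+1-20=0; pred: 24+4-9=19
First extinction: prey at step 1

Answer: 1 prey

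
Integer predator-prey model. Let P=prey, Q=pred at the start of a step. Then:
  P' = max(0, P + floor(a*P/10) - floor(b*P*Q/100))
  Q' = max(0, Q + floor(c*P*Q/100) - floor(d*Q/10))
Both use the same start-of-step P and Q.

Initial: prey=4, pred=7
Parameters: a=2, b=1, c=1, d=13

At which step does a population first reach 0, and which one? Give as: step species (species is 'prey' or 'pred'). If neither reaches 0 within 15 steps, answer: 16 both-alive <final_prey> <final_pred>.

Step 1: prey: 4+0-0=4; pred: 7+0-9=0
First extinction: pred at step 1

Answer: 1 pred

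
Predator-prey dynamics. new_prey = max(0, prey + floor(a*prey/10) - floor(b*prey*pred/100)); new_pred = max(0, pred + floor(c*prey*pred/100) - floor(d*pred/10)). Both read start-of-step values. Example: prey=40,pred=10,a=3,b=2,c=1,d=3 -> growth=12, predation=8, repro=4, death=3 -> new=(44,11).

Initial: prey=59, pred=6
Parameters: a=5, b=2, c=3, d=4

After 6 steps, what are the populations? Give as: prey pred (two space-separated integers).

Step 1: prey: 59+29-7=81; pred: 6+10-2=14
Step 2: prey: 81+40-22=99; pred: 14+34-5=43
Step 3: prey: 99+49-85=63; pred: 43+127-17=153
Step 4: prey: 63+31-192=0; pred: 153+289-61=381
Step 5: prey: 0+0-0=0; pred: 381+0-152=229
Step 6: prey: 0+0-0=0; pred: 229+0-91=138

Answer: 0 138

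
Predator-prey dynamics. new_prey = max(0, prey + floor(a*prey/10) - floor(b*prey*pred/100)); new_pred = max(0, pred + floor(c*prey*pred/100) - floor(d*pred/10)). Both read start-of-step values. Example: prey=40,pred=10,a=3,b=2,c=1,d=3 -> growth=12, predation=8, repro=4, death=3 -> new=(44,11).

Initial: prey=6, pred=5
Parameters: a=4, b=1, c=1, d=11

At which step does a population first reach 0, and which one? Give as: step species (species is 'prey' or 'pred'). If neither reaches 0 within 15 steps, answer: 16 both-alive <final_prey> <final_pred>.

Answer: 1 pred

Derivation:
Step 1: prey: 6+2-0=8; pred: 5+0-5=0
First extinction: pred at step 1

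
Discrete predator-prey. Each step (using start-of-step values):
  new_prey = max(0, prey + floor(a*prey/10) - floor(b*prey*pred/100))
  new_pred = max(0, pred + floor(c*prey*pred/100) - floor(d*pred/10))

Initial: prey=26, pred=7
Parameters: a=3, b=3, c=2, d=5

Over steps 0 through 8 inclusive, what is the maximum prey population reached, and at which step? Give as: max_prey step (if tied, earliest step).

Step 1: prey: 26+7-5=28; pred: 7+3-3=7
Step 2: prey: 28+8-5=31; pred: 7+3-3=7
Step 3: prey: 31+9-6=34; pred: 7+4-3=8
Step 4: prey: 34+10-8=36; pred: 8+5-4=9
Step 5: prey: 36+10-9=37; pred: 9+6-4=11
Step 6: prey: 37+11-12=36; pred: 11+8-5=14
Step 7: prey: 36+10-15=31; pred: 14+10-7=17
Step 8: prey: 31+9-15=25; pred: 17+10-8=19
Max prey = 37 at step 5

Answer: 37 5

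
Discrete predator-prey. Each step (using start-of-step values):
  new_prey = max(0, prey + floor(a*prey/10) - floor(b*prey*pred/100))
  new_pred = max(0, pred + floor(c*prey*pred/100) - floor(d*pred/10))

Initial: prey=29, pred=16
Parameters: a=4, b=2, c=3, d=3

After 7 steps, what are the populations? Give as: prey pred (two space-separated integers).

Answer: 0 29

Derivation:
Step 1: prey: 29+11-9=31; pred: 16+13-4=25
Step 2: prey: 31+12-15=28; pred: 25+23-7=41
Step 3: prey: 28+11-22=17; pred: 41+34-12=63
Step 4: prey: 17+6-21=2; pred: 63+32-18=77
Step 5: prey: 2+0-3=0; pred: 77+4-23=58
Step 6: prey: 0+0-0=0; pred: 58+0-17=41
Step 7: prey: 0+0-0=0; pred: 41+0-12=29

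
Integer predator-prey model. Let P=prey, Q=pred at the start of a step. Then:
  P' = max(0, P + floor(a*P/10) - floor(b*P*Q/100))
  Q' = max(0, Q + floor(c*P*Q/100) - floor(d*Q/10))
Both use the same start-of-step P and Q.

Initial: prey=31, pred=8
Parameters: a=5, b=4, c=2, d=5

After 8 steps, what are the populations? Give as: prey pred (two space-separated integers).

Step 1: prey: 31+15-9=37; pred: 8+4-4=8
Step 2: prey: 37+18-11=44; pred: 8+5-4=9
Step 3: prey: 44+22-15=51; pred: 9+7-4=12
Step 4: prey: 51+25-24=52; pred: 12+12-6=18
Step 5: prey: 52+26-37=41; pred: 18+18-9=27
Step 6: prey: 41+20-44=17; pred: 27+22-13=36
Step 7: prey: 17+8-24=1; pred: 36+12-18=30
Step 8: prey: 1+0-1=0; pred: 30+0-15=15

Answer: 0 15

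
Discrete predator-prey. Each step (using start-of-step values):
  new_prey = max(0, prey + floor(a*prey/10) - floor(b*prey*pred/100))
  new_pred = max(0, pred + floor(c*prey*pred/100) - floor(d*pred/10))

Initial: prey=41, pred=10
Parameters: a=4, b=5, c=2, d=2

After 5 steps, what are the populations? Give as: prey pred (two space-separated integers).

Step 1: prey: 41+16-20=37; pred: 10+8-2=16
Step 2: prey: 37+14-29=22; pred: 16+11-3=24
Step 3: prey: 22+8-26=4; pred: 24+10-4=30
Step 4: prey: 4+1-6=0; pred: 30+2-6=26
Step 5: prey: 0+0-0=0; pred: 26+0-5=21

Answer: 0 21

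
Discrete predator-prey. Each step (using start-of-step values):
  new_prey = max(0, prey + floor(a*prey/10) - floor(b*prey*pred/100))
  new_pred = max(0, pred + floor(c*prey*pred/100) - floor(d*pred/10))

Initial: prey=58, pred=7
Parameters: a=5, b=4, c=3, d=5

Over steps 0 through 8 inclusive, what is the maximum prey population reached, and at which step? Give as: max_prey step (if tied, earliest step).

Answer: 71 1

Derivation:
Step 1: prey: 58+29-16=71; pred: 7+12-3=16
Step 2: prey: 71+35-45=61; pred: 16+34-8=42
Step 3: prey: 61+30-102=0; pred: 42+76-21=97
Step 4: prey: 0+0-0=0; pred: 97+0-48=49
Step 5: prey: 0+0-0=0; pred: 49+0-24=25
Step 6: prey: 0+0-0=0; pred: 25+0-12=13
Step 7: prey: 0+0-0=0; pred: 13+0-6=7
Step 8: prey: 0+0-0=0; pred: 7+0-3=4
Max prey = 71 at step 1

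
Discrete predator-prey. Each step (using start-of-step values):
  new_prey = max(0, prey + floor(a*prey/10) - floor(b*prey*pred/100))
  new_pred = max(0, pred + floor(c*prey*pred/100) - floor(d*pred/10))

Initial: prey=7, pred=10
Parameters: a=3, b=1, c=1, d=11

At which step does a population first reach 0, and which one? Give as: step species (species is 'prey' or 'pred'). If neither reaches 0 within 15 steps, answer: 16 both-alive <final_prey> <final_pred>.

Step 1: prey: 7+2-0=9; pred: 10+0-11=0
First extinction: pred at step 1

Answer: 1 pred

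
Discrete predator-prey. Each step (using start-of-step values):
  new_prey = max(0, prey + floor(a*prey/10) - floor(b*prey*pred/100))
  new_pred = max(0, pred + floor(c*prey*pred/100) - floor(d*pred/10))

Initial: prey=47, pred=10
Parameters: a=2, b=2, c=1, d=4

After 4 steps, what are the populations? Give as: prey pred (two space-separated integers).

Step 1: prey: 47+9-9=47; pred: 10+4-4=10
Step 2: prey: 47+9-9=47; pred: 10+4-4=10
Step 3: prey: 47+9-9=47; pred: 10+4-4=10
Step 4: prey: 47+9-9=47; pred: 10+4-4=10

Answer: 47 10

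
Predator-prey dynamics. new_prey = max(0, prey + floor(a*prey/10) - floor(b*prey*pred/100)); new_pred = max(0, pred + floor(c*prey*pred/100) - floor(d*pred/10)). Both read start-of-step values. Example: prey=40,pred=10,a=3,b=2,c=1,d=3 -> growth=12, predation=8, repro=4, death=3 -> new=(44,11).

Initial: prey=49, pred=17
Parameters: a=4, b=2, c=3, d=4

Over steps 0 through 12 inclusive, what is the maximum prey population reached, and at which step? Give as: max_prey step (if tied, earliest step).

Step 1: prey: 49+19-16=52; pred: 17+24-6=35
Step 2: prey: 52+20-36=36; pred: 35+54-14=75
Step 3: prey: 36+14-54=0; pred: 75+81-30=126
Step 4: prey: 0+0-0=0; pred: 126+0-50=76
Step 5: prey: 0+0-0=0; pred: 76+0-30=46
Step 6: prey: 0+0-0=0; pred: 46+0-18=28
Step 7: prey: 0+0-0=0; pred: 28+0-11=17
Step 8: prey: 0+0-0=0; pred: 17+0-6=11
Step 9: prey: 0+0-0=0; pred: 11+0-4=7
Step 10: prey: 0+0-0=0; pred: 7+0-2=5
Step 11: prey: 0+0-0=0; pred: 5+0-2=3
Step 12: prey: 0+0-0=0; pred: 3+0-1=2
Max prey = 52 at step 1

Answer: 52 1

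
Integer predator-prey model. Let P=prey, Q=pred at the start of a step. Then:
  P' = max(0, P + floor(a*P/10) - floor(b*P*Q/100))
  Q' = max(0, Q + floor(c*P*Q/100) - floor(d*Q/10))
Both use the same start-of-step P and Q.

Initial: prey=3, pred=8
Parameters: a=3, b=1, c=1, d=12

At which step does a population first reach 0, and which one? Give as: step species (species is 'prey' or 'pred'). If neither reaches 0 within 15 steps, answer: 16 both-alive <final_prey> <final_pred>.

Step 1: prey: 3+0-0=3; pred: 8+0-9=0
First extinction: pred at step 1

Answer: 1 pred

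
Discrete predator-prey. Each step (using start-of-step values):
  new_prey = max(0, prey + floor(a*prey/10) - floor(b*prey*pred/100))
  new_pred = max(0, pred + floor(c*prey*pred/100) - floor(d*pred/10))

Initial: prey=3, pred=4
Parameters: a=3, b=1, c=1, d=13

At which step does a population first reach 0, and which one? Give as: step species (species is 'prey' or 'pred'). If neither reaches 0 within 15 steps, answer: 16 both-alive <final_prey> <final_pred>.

Answer: 1 pred

Derivation:
Step 1: prey: 3+0-0=3; pred: 4+0-5=0
First extinction: pred at step 1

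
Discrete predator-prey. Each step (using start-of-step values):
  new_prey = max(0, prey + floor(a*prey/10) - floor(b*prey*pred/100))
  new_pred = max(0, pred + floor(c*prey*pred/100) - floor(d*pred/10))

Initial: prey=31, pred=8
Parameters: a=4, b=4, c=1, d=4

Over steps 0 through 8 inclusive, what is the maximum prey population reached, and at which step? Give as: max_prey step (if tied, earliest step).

Step 1: prey: 31+12-9=34; pred: 8+2-3=7
Step 2: prey: 34+13-9=38; pred: 7+2-2=7
Step 3: prey: 38+15-10=43; pred: 7+2-2=7
Step 4: prey: 43+17-12=48; pred: 7+3-2=8
Step 5: prey: 48+19-15=52; pred: 8+3-3=8
Step 6: prey: 52+20-16=56; pred: 8+4-3=9
Step 7: prey: 56+22-20=58; pred: 9+5-3=11
Step 8: prey: 58+23-25=56; pred: 11+6-4=13
Max prey = 58 at step 7

Answer: 58 7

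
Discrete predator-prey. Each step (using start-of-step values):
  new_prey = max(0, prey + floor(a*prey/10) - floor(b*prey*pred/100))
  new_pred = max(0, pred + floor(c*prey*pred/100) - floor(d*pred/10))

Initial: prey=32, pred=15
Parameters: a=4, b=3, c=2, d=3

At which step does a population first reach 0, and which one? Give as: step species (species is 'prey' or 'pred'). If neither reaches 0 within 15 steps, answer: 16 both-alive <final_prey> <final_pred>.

Step 1: prey: 32+12-14=30; pred: 15+9-4=20
Step 2: prey: 30+12-18=24; pred: 20+12-6=26
Step 3: prey: 24+9-18=15; pred: 26+12-7=31
Step 4: prey: 15+6-13=8; pred: 31+9-9=31
Step 5: prey: 8+3-7=4; pred: 31+4-9=26
Step 6: prey: 4+1-3=2; pred: 26+2-7=21
Step 7: prey: 2+0-1=1; pred: 21+0-6=15
Step 8: prey: 1+0-0=1; pred: 15+0-4=11
Step 9: prey: 1+0-0=1; pred: 11+0-3=8
Step 10: prey: 1+0-0=1; pred: 8+0-2=6
Step 11: prey: 1+0-0=1; pred: 6+0-1=5
Step 12: prey: 1+0-0=1; pred: 5+0-1=4
Step 13: prey: 1+0-0=1; pred: 4+0-1=3
Step 14: prey: 1+0-0=1; pred: 3+0-0=3
Steps 15-15: state stable at prey=1, pred=3 (no change)
No extinction within 15 steps

Answer: 16 both-alive 1 3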